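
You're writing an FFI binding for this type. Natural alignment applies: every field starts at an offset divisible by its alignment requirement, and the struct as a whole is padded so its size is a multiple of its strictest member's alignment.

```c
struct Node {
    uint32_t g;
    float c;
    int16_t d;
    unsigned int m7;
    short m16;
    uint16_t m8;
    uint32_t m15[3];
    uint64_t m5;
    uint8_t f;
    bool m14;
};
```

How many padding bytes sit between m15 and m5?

0..4  g  (4B, 4-aligned)
4..8  c  (4B, 4-aligned)
8..10  d  (2B, 2-aligned)
10..12  -- padding (2B)
12..16  m7  (4B, 4-aligned)
16..18  m16  (2B, 2-aligned)
18..20  m8  (2B, 2-aligned)
20..32  m15  (12B, 4-aligned)
32..40  m5  (8B, 8-aligned)

0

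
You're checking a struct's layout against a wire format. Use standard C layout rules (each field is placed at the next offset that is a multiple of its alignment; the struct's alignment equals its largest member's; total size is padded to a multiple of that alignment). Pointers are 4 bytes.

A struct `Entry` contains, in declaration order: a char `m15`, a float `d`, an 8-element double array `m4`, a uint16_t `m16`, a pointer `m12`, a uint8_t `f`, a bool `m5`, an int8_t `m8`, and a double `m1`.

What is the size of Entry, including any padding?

96

0..1  m15  (1B, 1-aligned)
1..4  -- padding (3B)
4..8  d  (4B, 4-aligned)
8..72  m4  (64B, 8-aligned)
72..74  m16  (2B, 2-aligned)
74..76  -- padding (2B)
76..80  m12  (4B, 4-aligned)
80..81  f  (1B, 1-aligned)
81..82  m5  (1B, 1-aligned)
82..83  m8  (1B, 1-aligned)
83..88  -- padding (5B)
88..96  m1  (8B, 8-aligned)
sizeof = 96, alignof = 8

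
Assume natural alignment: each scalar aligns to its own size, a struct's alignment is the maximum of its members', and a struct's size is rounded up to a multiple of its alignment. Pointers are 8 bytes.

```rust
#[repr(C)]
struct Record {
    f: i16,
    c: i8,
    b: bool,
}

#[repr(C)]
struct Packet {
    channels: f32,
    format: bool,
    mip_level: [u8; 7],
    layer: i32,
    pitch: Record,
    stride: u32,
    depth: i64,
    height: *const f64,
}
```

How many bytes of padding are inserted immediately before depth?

0

Record: 0..2  f  (2B, 2-aligned); 2..3  c  (1B, 1-aligned); 3..4  b  (1B, 1-aligned); sizeof = 4, alignof = 2
0..4  channels  (4B, 4-aligned)
4..5  format  (1B, 1-aligned)
5..12  mip_level  (7B, 1-aligned)
12..16  layer  (4B, 4-aligned)
16..20  pitch  (4B, 2-aligned)
20..24  stride  (4B, 4-aligned)
24..32  depth  (8B, 8-aligned)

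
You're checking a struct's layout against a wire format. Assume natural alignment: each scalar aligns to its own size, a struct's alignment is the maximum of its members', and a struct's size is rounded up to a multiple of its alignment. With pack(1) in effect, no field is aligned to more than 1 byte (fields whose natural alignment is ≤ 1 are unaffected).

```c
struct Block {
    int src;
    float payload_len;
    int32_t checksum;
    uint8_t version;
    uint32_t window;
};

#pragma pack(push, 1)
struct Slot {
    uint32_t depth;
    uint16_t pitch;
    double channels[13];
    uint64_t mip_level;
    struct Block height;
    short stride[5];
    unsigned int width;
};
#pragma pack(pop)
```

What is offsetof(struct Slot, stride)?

138

Block: @0: src [4B, align 4] → 4; @4: payload_len [4B, align 4] → 8; @8: checksum [4B, align 4] → 12; @12: version [1B, align 1] → 13; +3 pad (align 4); @16: window [4B, align 4] → 20; size 20, align 4
@0: depth [4B, align 1] → 4
@4: pitch [2B, align 1] → 6
@6: channels [104B, align 1] → 110
@110: mip_level [8B, align 1] → 118
@118: height [20B, align 1] → 138
@138: stride [10B, align 1] → 148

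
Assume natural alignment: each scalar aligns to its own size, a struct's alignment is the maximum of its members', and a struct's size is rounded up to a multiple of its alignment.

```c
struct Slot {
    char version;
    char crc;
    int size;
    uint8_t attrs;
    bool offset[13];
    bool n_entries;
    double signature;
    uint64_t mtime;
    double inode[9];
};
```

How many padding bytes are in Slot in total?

@0: version [1B, align 1] → 1
@1: crc [1B, align 1] → 2
+2 pad (align 4)
@4: size [4B, align 4] → 8
@8: attrs [1B, align 1] → 9
@9: offset [13B, align 1] → 22
@22: n_entries [1B, align 1] → 23
+1 pad (align 8)
@24: signature [8B, align 8] → 32
@32: mtime [8B, align 8] → 40
@40: inode [72B, align 8] → 112
size 112, align 8
data bytes 109, size 112 → padding 3

3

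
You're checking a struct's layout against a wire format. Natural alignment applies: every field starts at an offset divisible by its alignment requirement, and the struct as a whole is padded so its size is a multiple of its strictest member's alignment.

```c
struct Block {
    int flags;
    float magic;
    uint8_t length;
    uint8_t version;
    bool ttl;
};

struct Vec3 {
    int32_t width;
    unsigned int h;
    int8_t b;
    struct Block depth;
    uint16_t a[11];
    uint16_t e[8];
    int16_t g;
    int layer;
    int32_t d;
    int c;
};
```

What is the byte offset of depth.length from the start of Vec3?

Block: flags at 0 (size 4, align 4) → ends 4; magic at 4 (size 4, align 4) → ends 8; length at 8 (size 1, align 1) → ends 9; version at 9 (size 1, align 1) → ends 10; ttl at 10 (size 1, align 1) → ends 11; tail pad 1 to reach multiple of 4; total 12 bytes, alignment 4
width at 0 (size 4, align 4) → ends 4
h at 4 (size 4, align 4) → ends 8
b at 8 (size 1, align 1) → ends 9
pad 3 to align 4 for depth
depth at 12 (size 12, align 4) → ends 24
within Block: length at 8
12 + 8 = 20

20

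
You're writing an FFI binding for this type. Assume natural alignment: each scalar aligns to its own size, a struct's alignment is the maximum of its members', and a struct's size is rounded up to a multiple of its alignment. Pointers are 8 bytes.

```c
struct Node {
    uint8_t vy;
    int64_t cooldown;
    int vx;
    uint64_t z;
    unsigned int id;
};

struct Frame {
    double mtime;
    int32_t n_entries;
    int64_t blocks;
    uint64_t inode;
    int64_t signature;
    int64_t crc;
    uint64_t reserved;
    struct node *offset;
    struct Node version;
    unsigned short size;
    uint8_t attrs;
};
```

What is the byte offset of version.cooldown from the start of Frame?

Node: 0..1  vy  (1B, 1-aligned); 1..8  -- padding (7B); 8..16  cooldown  (8B, 8-aligned); 16..20  vx  (4B, 4-aligned); 20..24  -- padding (4B); 24..32  z  (8B, 8-aligned); 32..36  id  (4B, 4-aligned); 36..40  -- tail padding (4B); sizeof = 40, alignof = 8
0..8  mtime  (8B, 8-aligned)
8..12  n_entries  (4B, 4-aligned)
12..16  -- padding (4B)
16..24  blocks  (8B, 8-aligned)
24..32  inode  (8B, 8-aligned)
32..40  signature  (8B, 8-aligned)
40..48  crc  (8B, 8-aligned)
48..56  reserved  (8B, 8-aligned)
56..64  offset  (8B, 8-aligned)
64..104  version  (40B, 8-aligned)
within Node: cooldown at 8
64 + 8 = 72

72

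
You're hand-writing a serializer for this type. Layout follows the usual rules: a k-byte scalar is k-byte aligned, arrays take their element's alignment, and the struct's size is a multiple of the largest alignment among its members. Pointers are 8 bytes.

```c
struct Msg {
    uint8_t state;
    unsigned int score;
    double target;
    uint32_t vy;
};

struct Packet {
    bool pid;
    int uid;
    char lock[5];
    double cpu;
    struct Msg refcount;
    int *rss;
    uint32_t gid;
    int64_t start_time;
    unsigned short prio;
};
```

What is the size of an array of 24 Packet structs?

1920

Msg: state at 0 (size 1, align 1) → ends 1; pad 3 to align 4 for score; score at 4 (size 4, align 4) → ends 8; target at 8 (size 8, align 8) → ends 16; vy at 16 (size 4, align 4) → ends 20; tail pad 4 to reach multiple of 8; total 24 bytes, alignment 8
pid at 0 (size 1, align 1) → ends 1
pad 3 to align 4 for uid
uid at 4 (size 4, align 4) → ends 8
lock at 8 (size 5, align 1) → ends 13
pad 3 to align 8 for cpu
cpu at 16 (size 8, align 8) → ends 24
refcount at 24 (size 24, align 8) → ends 48
rss at 48 (size 8, align 8) → ends 56
gid at 56 (size 4, align 4) → ends 60
pad 4 to align 8 for start_time
start_time at 64 (size 8, align 8) → ends 72
prio at 72 (size 2, align 2) → ends 74
tail pad 6 to reach multiple of 8
total 80 bytes, alignment 8
array of 24: 24 × 80 = 1920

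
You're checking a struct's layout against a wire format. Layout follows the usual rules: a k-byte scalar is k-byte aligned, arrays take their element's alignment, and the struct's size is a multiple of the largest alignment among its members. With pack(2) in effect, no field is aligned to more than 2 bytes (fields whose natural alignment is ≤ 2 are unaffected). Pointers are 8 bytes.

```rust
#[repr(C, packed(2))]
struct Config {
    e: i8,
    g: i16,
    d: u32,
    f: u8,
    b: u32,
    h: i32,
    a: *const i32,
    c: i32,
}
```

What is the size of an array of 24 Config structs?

720

@0: e [1B, align 1] → 1
+1 pad (align 2)
@2: g [2B, align 2] → 4
@4: d [4B, align 2] → 8
@8: f [1B, align 1] → 9
+1 pad (align 2)
@10: b [4B, align 2] → 14
@14: h [4B, align 2] → 18
@18: a [8B, align 2] → 26
@26: c [4B, align 2] → 30
size 30, align 2
array of 24: 24 × 30 = 720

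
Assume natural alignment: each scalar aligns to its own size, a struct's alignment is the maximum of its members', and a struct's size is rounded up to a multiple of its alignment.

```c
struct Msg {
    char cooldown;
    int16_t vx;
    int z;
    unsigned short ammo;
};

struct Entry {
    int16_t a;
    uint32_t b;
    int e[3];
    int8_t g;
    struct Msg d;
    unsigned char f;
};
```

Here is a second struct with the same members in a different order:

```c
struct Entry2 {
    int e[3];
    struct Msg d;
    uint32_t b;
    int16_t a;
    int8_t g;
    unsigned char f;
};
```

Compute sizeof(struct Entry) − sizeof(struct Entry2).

8

Msg: @0: cooldown [1B, align 1] → 1; +1 pad (align 2); @2: vx [2B, align 2] → 4; @4: z [4B, align 4] → 8; @8: ammo [2B, align 2] → 10; +2 tail pad (align 4); size 12, align 4
@0: a [2B, align 2] → 2
+2 pad (align 4)
@4: b [4B, align 4] → 8
@8: e [12B, align 4] → 20
@20: g [1B, align 1] → 21
+3 pad (align 4)
@24: d [12B, align 4] → 36
@36: f [1B, align 1] → 37
+3 tail pad (align 4)
size 40, align 4
— Entry2 —
@0: e [12B, align 4] → 12
@12: d [12B, align 4] → 24
@24: b [4B, align 4] → 28
@28: a [2B, align 2] → 30
@30: g [1B, align 1] → 31
@31: f [1B, align 1] → 32
size 32, align 4
40 − 32 = 8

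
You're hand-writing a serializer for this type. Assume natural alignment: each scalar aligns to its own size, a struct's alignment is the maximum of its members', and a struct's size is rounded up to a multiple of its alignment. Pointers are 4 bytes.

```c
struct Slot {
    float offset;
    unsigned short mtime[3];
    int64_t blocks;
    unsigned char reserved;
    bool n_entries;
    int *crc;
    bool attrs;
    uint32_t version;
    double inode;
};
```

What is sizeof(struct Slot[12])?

576

offset at 0 (size 4, align 4) → ends 4
mtime at 4 (size 6, align 2) → ends 10
pad 6 to align 8 for blocks
blocks at 16 (size 8, align 8) → ends 24
reserved at 24 (size 1, align 1) → ends 25
n_entries at 25 (size 1, align 1) → ends 26
pad 2 to align 4 for crc
crc at 28 (size 4, align 4) → ends 32
attrs at 32 (size 1, align 1) → ends 33
pad 3 to align 4 for version
version at 36 (size 4, align 4) → ends 40
inode at 40 (size 8, align 8) → ends 48
total 48 bytes, alignment 8
array of 12: 12 × 48 = 576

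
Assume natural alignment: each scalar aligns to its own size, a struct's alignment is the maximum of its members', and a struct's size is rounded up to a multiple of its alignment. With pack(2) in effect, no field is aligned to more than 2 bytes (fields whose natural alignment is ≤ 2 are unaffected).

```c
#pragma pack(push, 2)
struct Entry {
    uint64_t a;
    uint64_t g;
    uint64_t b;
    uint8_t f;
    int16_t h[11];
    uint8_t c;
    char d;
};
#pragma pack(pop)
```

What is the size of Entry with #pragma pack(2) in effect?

50

@0: a [8B, align 2] → 8
@8: g [8B, align 2] → 16
@16: b [8B, align 2] → 24
@24: f [1B, align 1] → 25
+1 pad (align 2)
@26: h [22B, align 2] → 48
@48: c [1B, align 1] → 49
@49: d [1B, align 1] → 50
size 50, align 2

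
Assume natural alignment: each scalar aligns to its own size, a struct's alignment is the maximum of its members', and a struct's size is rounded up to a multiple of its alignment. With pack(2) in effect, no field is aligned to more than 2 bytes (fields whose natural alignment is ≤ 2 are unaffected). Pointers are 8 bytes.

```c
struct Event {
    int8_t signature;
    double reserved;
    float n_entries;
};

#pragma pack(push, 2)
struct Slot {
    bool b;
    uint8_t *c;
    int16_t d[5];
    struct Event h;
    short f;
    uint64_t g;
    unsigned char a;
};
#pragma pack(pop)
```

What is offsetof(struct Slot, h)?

Event: signature at 0 (size 1, align 1) → ends 1; pad 7 to align 8 for reserved; reserved at 8 (size 8, align 8) → ends 16; n_entries at 16 (size 4, align 4) → ends 20; tail pad 4 to reach multiple of 8; total 24 bytes, alignment 8
b at 0 (size 1, align 1) → ends 1
pad 1 to align 2 for c
c at 2 (size 8, align 2) → ends 10
d at 10 (size 10, align 2) → ends 20
h at 20 (size 24, align 2) → ends 44

20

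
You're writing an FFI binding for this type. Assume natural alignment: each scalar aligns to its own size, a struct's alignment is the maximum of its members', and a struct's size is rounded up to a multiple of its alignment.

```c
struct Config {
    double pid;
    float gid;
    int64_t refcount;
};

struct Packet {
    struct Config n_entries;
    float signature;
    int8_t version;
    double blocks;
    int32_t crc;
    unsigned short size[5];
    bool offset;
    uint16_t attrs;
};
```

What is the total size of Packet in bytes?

64

Config: pid at 0 (size 8, align 8) → ends 8; gid at 8 (size 4, align 4) → ends 12; pad 4 to align 8 for refcount; refcount at 16 (size 8, align 8) → ends 24; total 24 bytes, alignment 8
n_entries at 0 (size 24, align 8) → ends 24
signature at 24 (size 4, align 4) → ends 28
version at 28 (size 1, align 1) → ends 29
pad 3 to align 8 for blocks
blocks at 32 (size 8, align 8) → ends 40
crc at 40 (size 4, align 4) → ends 44
size at 44 (size 10, align 2) → ends 54
offset at 54 (size 1, align 1) → ends 55
pad 1 to align 2 for attrs
attrs at 56 (size 2, align 2) → ends 58
tail pad 6 to reach multiple of 8
total 64 bytes, alignment 8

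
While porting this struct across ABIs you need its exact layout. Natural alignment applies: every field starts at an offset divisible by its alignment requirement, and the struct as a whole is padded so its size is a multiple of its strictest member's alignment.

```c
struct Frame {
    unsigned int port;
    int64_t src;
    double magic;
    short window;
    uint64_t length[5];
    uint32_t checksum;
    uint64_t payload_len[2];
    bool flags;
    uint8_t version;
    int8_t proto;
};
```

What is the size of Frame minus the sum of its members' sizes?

@0: port [4B, align 4] → 4
+4 pad (align 8)
@8: src [8B, align 8] → 16
@16: magic [8B, align 8] → 24
@24: window [2B, align 2] → 26
+6 pad (align 8)
@32: length [40B, align 8] → 72
@72: checksum [4B, align 4] → 76
+4 pad (align 8)
@80: payload_len [16B, align 8] → 96
@96: flags [1B, align 1] → 97
@97: version [1B, align 1] → 98
@98: proto [1B, align 1] → 99
+5 tail pad (align 8)
size 104, align 8
data bytes 85, size 104 → padding 19

19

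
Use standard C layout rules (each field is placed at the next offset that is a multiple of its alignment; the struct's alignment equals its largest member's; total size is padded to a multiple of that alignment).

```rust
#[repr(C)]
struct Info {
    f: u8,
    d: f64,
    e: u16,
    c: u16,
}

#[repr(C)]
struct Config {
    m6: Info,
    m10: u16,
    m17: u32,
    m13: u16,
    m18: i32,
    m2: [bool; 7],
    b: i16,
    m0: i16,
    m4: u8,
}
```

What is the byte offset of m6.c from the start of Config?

18

Info: @0: f [1B, align 1] → 1; +7 pad (align 8); @8: d [8B, align 8] → 16; @16: e [2B, align 2] → 18; @18: c [2B, align 2] → 20; +4 tail pad (align 8); size 24, align 8
@0: m6 [24B, align 8] → 24
within Info: c at 18
0 + 18 = 18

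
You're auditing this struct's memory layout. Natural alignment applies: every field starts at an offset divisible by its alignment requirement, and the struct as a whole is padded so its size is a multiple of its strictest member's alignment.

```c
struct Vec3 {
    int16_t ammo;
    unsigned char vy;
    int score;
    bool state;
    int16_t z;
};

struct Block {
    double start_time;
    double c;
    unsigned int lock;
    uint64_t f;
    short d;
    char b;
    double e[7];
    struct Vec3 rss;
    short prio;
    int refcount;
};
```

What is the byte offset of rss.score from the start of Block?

100

Vec3: @0: ammo [2B, align 2] → 2; @2: vy [1B, align 1] → 3; +1 pad (align 4); @4: score [4B, align 4] → 8; @8: state [1B, align 1] → 9; +1 pad (align 2); @10: z [2B, align 2] → 12; size 12, align 4
@0: start_time [8B, align 8] → 8
@8: c [8B, align 8] → 16
@16: lock [4B, align 4] → 20
+4 pad (align 8)
@24: f [8B, align 8] → 32
@32: d [2B, align 2] → 34
@34: b [1B, align 1] → 35
+5 pad (align 8)
@40: e [56B, align 8] → 96
@96: rss [12B, align 4] → 108
within Vec3: score at 4
96 + 4 = 100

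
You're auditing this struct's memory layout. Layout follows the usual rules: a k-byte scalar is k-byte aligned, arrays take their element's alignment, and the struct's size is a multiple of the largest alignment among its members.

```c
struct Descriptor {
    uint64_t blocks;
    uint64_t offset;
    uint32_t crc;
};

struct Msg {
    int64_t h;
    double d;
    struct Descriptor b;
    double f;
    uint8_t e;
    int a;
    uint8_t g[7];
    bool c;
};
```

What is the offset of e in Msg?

Descriptor: blocks at 0 (size 8, align 8) → ends 8; offset at 8 (size 8, align 8) → ends 16; crc at 16 (size 4, align 4) → ends 20; tail pad 4 to reach multiple of 8; total 24 bytes, alignment 8
h at 0 (size 8, align 8) → ends 8
d at 8 (size 8, align 8) → ends 16
b at 16 (size 24, align 8) → ends 40
f at 40 (size 8, align 8) → ends 48
e at 48 (size 1, align 1) → ends 49

48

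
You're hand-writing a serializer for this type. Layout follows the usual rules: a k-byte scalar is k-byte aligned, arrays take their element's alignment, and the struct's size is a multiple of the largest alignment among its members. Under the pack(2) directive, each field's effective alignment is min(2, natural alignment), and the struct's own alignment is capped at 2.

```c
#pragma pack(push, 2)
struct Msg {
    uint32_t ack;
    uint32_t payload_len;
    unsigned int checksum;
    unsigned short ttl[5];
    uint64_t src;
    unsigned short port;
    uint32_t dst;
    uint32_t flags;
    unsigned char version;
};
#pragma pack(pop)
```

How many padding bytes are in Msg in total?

1

0..4  ack  (4B, 2-aligned)
4..8  payload_len  (4B, 2-aligned)
8..12  checksum  (4B, 2-aligned)
12..22  ttl  (10B, 2-aligned)
22..30  src  (8B, 2-aligned)
30..32  port  (2B, 2-aligned)
32..36  dst  (4B, 2-aligned)
36..40  flags  (4B, 2-aligned)
40..41  version  (1B, 1-aligned)
41..42  -- tail padding (1B)
sizeof = 42, alignof = 2
data bytes 41, size 42 → padding 1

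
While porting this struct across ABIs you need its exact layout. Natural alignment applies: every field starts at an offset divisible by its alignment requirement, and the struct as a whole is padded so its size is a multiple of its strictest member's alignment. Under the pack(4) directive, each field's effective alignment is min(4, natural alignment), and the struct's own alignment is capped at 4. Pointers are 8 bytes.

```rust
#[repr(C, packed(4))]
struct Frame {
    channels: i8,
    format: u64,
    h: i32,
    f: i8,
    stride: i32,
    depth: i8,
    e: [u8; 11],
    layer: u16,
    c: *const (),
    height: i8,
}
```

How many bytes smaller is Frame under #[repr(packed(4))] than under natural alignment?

natural layout:
  @0: channels [1B, align 1] → 1
  +7 pad (align 8)
  @8: format [8B, align 8] → 16
  @16: h [4B, align 4] → 20
  @20: f [1B, align 1] → 21
  +3 pad (align 4)
  @24: stride [4B, align 4] → 28
  @28: depth [1B, align 1] → 29
  @29: e [11B, align 1] → 40
  @40: layer [2B, align 2] → 42
  +6 pad (align 8)
  @48: c [8B, align 8] → 56
  @56: height [1B, align 1] → 57
  +7 tail pad (align 8)
  size 64, align 8
packed(4) layout:
  @0: channels [1B, align 1] → 1
  +3 pad (align 4)
  @4: format [8B, align 4] → 12
  @12: h [4B, align 4] → 16
  @16: f [1B, align 1] → 17
  +3 pad (align 4)
  @20: stride [4B, align 4] → 24
  @24: depth [1B, align 1] → 25
  @25: e [11B, align 1] → 36
  @36: layer [2B, align 2] → 38
  +2 pad (align 4)
  @40: c [8B, align 4] → 48
  @48: height [1B, align 1] → 49
  +3 tail pad (align 4)
  size 52, align 4
64 − 52 = 12

12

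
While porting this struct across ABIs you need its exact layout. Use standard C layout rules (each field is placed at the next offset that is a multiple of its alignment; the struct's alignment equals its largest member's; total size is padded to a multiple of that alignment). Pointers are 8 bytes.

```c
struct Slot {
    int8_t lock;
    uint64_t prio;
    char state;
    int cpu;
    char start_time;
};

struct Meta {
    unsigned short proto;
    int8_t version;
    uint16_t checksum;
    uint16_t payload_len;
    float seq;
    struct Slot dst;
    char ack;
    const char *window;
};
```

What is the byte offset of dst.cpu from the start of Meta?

36

Slot: lock at 0 (size 1, align 1) → ends 1; pad 7 to align 8 for prio; prio at 8 (size 8, align 8) → ends 16; state at 16 (size 1, align 1) → ends 17; pad 3 to align 4 for cpu; cpu at 20 (size 4, align 4) → ends 24; start_time at 24 (size 1, align 1) → ends 25; tail pad 7 to reach multiple of 8; total 32 bytes, alignment 8
proto at 0 (size 2, align 2) → ends 2
version at 2 (size 1, align 1) → ends 3
pad 1 to align 2 for checksum
checksum at 4 (size 2, align 2) → ends 6
payload_len at 6 (size 2, align 2) → ends 8
seq at 8 (size 4, align 4) → ends 12
pad 4 to align 8 for dst
dst at 16 (size 32, align 8) → ends 48
within Slot: cpu at 20
16 + 20 = 36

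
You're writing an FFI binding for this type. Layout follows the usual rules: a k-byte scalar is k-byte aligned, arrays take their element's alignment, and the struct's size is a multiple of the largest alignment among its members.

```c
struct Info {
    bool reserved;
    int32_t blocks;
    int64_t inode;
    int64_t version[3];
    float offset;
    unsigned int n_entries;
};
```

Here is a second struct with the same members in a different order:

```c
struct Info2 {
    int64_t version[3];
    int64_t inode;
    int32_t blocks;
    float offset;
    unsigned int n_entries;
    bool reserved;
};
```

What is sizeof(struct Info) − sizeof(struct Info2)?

0

@0: reserved [1B, align 1] → 1
+3 pad (align 4)
@4: blocks [4B, align 4] → 8
@8: inode [8B, align 8] → 16
@16: version [24B, align 8] → 40
@40: offset [4B, align 4] → 44
@44: n_entries [4B, align 4] → 48
size 48, align 8
— Info2 —
@0: version [24B, align 8] → 24
@24: inode [8B, align 8] → 32
@32: blocks [4B, align 4] → 36
@36: offset [4B, align 4] → 40
@40: n_entries [4B, align 4] → 44
@44: reserved [1B, align 1] → 45
+3 tail pad (align 8)
size 48, align 8
48 − 48 = 0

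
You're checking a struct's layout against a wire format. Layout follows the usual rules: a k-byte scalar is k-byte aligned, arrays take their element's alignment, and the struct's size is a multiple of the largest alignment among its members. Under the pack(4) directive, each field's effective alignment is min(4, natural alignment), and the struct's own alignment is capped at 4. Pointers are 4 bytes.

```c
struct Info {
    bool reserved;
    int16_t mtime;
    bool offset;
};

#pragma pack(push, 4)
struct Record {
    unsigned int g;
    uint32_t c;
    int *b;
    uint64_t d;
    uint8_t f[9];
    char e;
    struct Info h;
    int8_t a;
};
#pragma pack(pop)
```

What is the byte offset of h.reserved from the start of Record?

Info: @0: reserved [1B, align 1] → 1; +1 pad (align 2); @2: mtime [2B, align 2] → 4; @4: offset [1B, align 1] → 5; +1 tail pad (align 2); size 6, align 2
@0: g [4B, align 4] → 4
@4: c [4B, align 4] → 8
@8: b [4B, align 4] → 12
@12: d [8B, align 4] → 20
@20: f [9B, align 1] → 29
@29: e [1B, align 1] → 30
@30: h [6B, align 2] → 36
within Info: reserved at 0
30 + 0 = 30

30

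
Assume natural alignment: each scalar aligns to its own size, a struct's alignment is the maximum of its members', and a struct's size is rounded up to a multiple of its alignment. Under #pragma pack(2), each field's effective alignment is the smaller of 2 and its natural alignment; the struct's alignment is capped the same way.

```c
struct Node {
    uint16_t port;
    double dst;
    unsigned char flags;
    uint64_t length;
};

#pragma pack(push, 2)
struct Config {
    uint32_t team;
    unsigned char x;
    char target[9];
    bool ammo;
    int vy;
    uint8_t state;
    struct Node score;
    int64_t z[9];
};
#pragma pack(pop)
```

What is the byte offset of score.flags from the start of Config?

Node: @0: port [2B, align 2] → 2; +6 pad (align 8); @8: dst [8B, align 8] → 16; @16: flags [1B, align 1] → 17; +7 pad (align 8); @24: length [8B, align 8] → 32; size 32, align 8
@0: team [4B, align 2] → 4
@4: x [1B, align 1] → 5
@5: target [9B, align 1] → 14
@14: ammo [1B, align 1] → 15
+1 pad (align 2)
@16: vy [4B, align 2] → 20
@20: state [1B, align 1] → 21
+1 pad (align 2)
@22: score [32B, align 2] → 54
within Node: flags at 16
22 + 16 = 38

38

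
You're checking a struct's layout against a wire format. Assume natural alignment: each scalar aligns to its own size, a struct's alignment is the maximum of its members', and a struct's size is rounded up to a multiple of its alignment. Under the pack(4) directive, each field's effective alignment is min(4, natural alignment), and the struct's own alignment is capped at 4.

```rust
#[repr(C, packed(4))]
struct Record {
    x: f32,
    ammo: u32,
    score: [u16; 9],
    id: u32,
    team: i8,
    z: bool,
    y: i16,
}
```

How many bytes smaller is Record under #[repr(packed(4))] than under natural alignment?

0

natural layout:
  @0: x [4B, align 4] → 4
  @4: ammo [4B, align 4] → 8
  @8: score [18B, align 2] → 26
  +2 pad (align 4)
  @28: id [4B, align 4] → 32
  @32: team [1B, align 1] → 33
  @33: z [1B, align 1] → 34
  @34: y [2B, align 2] → 36
  size 36, align 4
packed(4) layout:
  @0: x [4B, align 4] → 4
  @4: ammo [4B, align 4] → 8
  @8: score [18B, align 2] → 26
  +2 pad (align 4)
  @28: id [4B, align 4] → 32
  @32: team [1B, align 1] → 33
  @33: z [1B, align 1] → 34
  @34: y [2B, align 2] → 36
  size 36, align 4
36 − 36 = 0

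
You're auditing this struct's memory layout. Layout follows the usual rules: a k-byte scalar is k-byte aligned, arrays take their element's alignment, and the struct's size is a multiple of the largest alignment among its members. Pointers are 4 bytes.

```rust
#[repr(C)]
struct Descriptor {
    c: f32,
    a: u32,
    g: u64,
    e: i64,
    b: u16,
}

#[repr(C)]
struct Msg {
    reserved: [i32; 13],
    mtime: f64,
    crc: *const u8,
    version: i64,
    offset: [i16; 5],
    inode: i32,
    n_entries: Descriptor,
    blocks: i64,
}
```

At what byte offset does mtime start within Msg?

Descriptor: c at 0 (size 4, align 4) → ends 4; a at 4 (size 4, align 4) → ends 8; g at 8 (size 8, align 8) → ends 16; e at 16 (size 8, align 8) → ends 24; b at 24 (size 2, align 2) → ends 26; tail pad 6 to reach multiple of 8; total 32 bytes, alignment 8
reserved at 0 (size 52, align 4) → ends 52
pad 4 to align 8 for mtime
mtime at 56 (size 8, align 8) → ends 64

56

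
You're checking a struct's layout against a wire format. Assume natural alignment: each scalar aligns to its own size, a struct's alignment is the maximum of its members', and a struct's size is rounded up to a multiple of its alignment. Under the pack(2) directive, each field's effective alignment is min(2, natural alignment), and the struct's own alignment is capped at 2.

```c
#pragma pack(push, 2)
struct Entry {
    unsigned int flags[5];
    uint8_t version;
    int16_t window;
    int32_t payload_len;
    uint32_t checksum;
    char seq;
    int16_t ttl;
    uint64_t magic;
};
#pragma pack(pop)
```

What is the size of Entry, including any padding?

flags at 0 (size 20, align 2) → ends 20
version at 20 (size 1, align 1) → ends 21
pad 1 to align 2 for window
window at 22 (size 2, align 2) → ends 24
payload_len at 24 (size 4, align 2) → ends 28
checksum at 28 (size 4, align 2) → ends 32
seq at 32 (size 1, align 1) → ends 33
pad 1 to align 2 for ttl
ttl at 34 (size 2, align 2) → ends 36
magic at 36 (size 8, align 2) → ends 44
total 44 bytes, alignment 2

44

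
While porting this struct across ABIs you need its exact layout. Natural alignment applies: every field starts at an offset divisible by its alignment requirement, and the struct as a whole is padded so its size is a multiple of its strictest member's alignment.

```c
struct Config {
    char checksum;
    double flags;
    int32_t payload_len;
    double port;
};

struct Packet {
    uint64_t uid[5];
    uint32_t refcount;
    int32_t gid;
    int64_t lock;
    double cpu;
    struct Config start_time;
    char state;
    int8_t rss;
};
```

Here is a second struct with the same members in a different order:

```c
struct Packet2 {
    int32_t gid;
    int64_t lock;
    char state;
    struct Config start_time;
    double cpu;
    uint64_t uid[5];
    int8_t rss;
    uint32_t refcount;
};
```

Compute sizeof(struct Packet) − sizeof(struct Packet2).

Config: 0..1  checksum  (1B, 1-aligned); 1..8  -- padding (7B); 8..16  flags  (8B, 8-aligned); 16..20  payload_len  (4B, 4-aligned); 20..24  -- padding (4B); 24..32  port  (8B, 8-aligned); sizeof = 32, alignof = 8
0..40  uid  (40B, 8-aligned)
40..44  refcount  (4B, 4-aligned)
44..48  gid  (4B, 4-aligned)
48..56  lock  (8B, 8-aligned)
56..64  cpu  (8B, 8-aligned)
64..96  start_time  (32B, 8-aligned)
96..97  state  (1B, 1-aligned)
97..98  rss  (1B, 1-aligned)
98..104  -- tail padding (6B)
sizeof = 104, alignof = 8
— Packet2 —
0..4  gid  (4B, 4-aligned)
4..8  -- padding (4B)
8..16  lock  (8B, 8-aligned)
16..17  state  (1B, 1-aligned)
17..24  -- padding (7B)
24..56  start_time  (32B, 8-aligned)
56..64  cpu  (8B, 8-aligned)
64..104  uid  (40B, 8-aligned)
104..105  rss  (1B, 1-aligned)
105..108  -- padding (3B)
108..112  refcount  (4B, 4-aligned)
sizeof = 112, alignof = 8
104 − 112 = -8

-8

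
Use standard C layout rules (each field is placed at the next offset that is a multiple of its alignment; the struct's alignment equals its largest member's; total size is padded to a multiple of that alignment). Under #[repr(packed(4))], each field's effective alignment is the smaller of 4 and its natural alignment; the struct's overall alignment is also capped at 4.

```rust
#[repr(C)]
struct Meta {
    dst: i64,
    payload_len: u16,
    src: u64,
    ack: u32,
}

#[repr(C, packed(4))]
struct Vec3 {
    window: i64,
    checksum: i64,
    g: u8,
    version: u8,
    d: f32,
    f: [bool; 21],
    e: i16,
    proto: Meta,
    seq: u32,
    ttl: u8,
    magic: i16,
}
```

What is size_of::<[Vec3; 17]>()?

Meta: @0: dst [8B, align 8] → 8; @8: payload_len [2B, align 2] → 10; +6 pad (align 8); @16: src [8B, align 8] → 24; @24: ack [4B, align 4] → 28; +4 tail pad (align 8); size 32, align 8
@0: window [8B, align 4] → 8
@8: checksum [8B, align 4] → 16
@16: g [1B, align 1] → 17
@17: version [1B, align 1] → 18
+2 pad (align 4)
@20: d [4B, align 4] → 24
@24: f [21B, align 1] → 45
+1 pad (align 2)
@46: e [2B, align 2] → 48
@48: proto [32B, align 4] → 80
@80: seq [4B, align 4] → 84
@84: ttl [1B, align 1] → 85
+1 pad (align 2)
@86: magic [2B, align 2] → 88
size 88, align 4
array of 17: 17 × 88 = 1496

1496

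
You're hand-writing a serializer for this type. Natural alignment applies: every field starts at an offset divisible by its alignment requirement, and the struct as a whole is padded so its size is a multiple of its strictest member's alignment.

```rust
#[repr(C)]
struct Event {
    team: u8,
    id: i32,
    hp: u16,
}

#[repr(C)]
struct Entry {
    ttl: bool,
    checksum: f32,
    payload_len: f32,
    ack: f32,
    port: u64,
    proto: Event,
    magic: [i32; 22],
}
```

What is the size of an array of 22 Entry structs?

Event: 0..1  team  (1B, 1-aligned); 1..4  -- padding (3B); 4..8  id  (4B, 4-aligned); 8..10  hp  (2B, 2-aligned); 10..12  -- tail padding (2B); sizeof = 12, alignof = 4
0..1  ttl  (1B, 1-aligned)
1..4  -- padding (3B)
4..8  checksum  (4B, 4-aligned)
8..12  payload_len  (4B, 4-aligned)
12..16  ack  (4B, 4-aligned)
16..24  port  (8B, 8-aligned)
24..36  proto  (12B, 4-aligned)
36..124  magic  (88B, 4-aligned)
124..128  -- tail padding (4B)
sizeof = 128, alignof = 8
array of 22: 22 × 128 = 2816

2816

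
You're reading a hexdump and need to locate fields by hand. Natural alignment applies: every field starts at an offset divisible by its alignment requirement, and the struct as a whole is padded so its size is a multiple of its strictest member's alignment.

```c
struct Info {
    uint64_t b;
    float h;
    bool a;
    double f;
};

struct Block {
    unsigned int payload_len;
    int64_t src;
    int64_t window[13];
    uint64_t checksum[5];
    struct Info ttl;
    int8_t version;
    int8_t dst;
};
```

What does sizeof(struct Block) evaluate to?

Info: 0..8  b  (8B, 8-aligned); 8..12  h  (4B, 4-aligned); 12..13  a  (1B, 1-aligned); 13..16  -- padding (3B); 16..24  f  (8B, 8-aligned); sizeof = 24, alignof = 8
0..4  payload_len  (4B, 4-aligned)
4..8  -- padding (4B)
8..16  src  (8B, 8-aligned)
16..120  window  (104B, 8-aligned)
120..160  checksum  (40B, 8-aligned)
160..184  ttl  (24B, 8-aligned)
184..185  version  (1B, 1-aligned)
185..186  dst  (1B, 1-aligned)
186..192  -- tail padding (6B)
sizeof = 192, alignof = 8

192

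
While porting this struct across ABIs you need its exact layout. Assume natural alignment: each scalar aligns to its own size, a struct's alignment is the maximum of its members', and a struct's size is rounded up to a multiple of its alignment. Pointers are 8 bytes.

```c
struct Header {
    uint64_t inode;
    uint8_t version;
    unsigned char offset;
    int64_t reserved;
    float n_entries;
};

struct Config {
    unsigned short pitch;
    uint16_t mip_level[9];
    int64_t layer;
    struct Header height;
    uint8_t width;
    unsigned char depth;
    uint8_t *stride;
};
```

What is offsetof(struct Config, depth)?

Header: inode at 0 (size 8, align 8) → ends 8; version at 8 (size 1, align 1) → ends 9; offset at 9 (size 1, align 1) → ends 10; pad 6 to align 8 for reserved; reserved at 16 (size 8, align 8) → ends 24; n_entries at 24 (size 4, align 4) → ends 28; tail pad 4 to reach multiple of 8; total 32 bytes, alignment 8
pitch at 0 (size 2, align 2) → ends 2
mip_level at 2 (size 18, align 2) → ends 20
pad 4 to align 8 for layer
layer at 24 (size 8, align 8) → ends 32
height at 32 (size 32, align 8) → ends 64
width at 64 (size 1, align 1) → ends 65
depth at 65 (size 1, align 1) → ends 66

65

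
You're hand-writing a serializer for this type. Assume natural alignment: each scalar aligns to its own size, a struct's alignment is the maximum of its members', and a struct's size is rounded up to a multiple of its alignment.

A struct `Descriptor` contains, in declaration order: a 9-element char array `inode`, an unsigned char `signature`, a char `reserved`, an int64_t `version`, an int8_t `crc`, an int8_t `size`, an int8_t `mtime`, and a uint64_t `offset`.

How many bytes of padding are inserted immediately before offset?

5

@0: inode [9B, align 1] → 9
@9: signature [1B, align 1] → 10
@10: reserved [1B, align 1] → 11
+5 pad (align 8)
@16: version [8B, align 8] → 24
@24: crc [1B, align 1] → 25
@25: size [1B, align 1] → 26
@26: mtime [1B, align 1] → 27
+5 pad (align 8)
@32: offset [8B, align 8] → 40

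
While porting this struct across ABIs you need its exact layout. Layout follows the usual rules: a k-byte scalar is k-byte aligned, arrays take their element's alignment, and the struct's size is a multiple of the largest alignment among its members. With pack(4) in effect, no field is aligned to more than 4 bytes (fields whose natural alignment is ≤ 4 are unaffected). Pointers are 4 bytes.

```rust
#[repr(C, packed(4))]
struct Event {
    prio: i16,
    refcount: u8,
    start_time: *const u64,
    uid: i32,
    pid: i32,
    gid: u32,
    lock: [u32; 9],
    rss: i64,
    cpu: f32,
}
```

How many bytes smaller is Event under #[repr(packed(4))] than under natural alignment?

4

natural layout:
  0..2  prio  (2B, 2-aligned)
  2..3  refcount  (1B, 1-aligned)
  3..4  -- padding (1B)
  4..8  start_time  (4B, 4-aligned)
  8..12  uid  (4B, 4-aligned)
  12..16  pid  (4B, 4-aligned)
  16..20  gid  (4B, 4-aligned)
  20..56  lock  (36B, 4-aligned)
  56..64  rss  (8B, 8-aligned)
  64..68  cpu  (4B, 4-aligned)
  68..72  -- tail padding (4B)
  sizeof = 72, alignof = 8
packed(4) layout:
  0..2  prio  (2B, 2-aligned)
  2..3  refcount  (1B, 1-aligned)
  3..4  -- padding (1B)
  4..8  start_time  (4B, 4-aligned)
  8..12  uid  (4B, 4-aligned)
  12..16  pid  (4B, 4-aligned)
  16..20  gid  (4B, 4-aligned)
  20..56  lock  (36B, 4-aligned)
  56..64  rss  (8B, 4-aligned)
  64..68  cpu  (4B, 4-aligned)
  sizeof = 68, alignof = 4
72 − 68 = 4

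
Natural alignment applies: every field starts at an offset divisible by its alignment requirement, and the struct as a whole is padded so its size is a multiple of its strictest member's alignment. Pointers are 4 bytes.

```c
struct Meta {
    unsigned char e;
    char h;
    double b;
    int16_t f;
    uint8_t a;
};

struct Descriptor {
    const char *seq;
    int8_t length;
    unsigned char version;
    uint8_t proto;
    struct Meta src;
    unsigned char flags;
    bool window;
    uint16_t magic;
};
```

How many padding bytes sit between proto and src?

1

Meta: e at 0 (size 1, align 1) → ends 1; h at 1 (size 1, align 1) → ends 2; pad 6 to align 8 for b; b at 8 (size 8, align 8) → ends 16; f at 16 (size 2, align 2) → ends 18; a at 18 (size 1, align 1) → ends 19; tail pad 5 to reach multiple of 8; total 24 bytes, alignment 8
seq at 0 (size 4, align 4) → ends 4
length at 4 (size 1, align 1) → ends 5
version at 5 (size 1, align 1) → ends 6
proto at 6 (size 1, align 1) → ends 7
pad 1 to align 8 for src
src at 8 (size 24, align 8) → ends 32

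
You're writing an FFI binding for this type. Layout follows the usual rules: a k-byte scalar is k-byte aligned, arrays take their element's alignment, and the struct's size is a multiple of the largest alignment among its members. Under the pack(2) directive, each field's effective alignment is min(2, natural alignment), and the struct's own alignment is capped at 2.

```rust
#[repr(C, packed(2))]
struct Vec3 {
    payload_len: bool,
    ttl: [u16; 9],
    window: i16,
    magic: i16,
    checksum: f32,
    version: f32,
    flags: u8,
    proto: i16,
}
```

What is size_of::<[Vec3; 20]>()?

720

@0: payload_len [1B, align 1] → 1
+1 pad (align 2)
@2: ttl [18B, align 2] → 20
@20: window [2B, align 2] → 22
@22: magic [2B, align 2] → 24
@24: checksum [4B, align 2] → 28
@28: version [4B, align 2] → 32
@32: flags [1B, align 1] → 33
+1 pad (align 2)
@34: proto [2B, align 2] → 36
size 36, align 2
array of 20: 20 × 36 = 720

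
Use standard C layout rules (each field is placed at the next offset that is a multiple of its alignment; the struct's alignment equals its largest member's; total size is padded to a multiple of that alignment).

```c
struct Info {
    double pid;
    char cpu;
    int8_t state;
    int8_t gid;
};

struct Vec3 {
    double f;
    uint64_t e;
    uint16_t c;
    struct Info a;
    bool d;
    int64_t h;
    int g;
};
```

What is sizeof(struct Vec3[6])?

Info: 0..8  pid  (8B, 8-aligned); 8..9  cpu  (1B, 1-aligned); 9..10  state  (1B, 1-aligned); 10..11  gid  (1B, 1-aligned); 11..16  -- tail padding (5B); sizeof = 16, alignof = 8
0..8  f  (8B, 8-aligned)
8..16  e  (8B, 8-aligned)
16..18  c  (2B, 2-aligned)
18..24  -- padding (6B)
24..40  a  (16B, 8-aligned)
40..41  d  (1B, 1-aligned)
41..48  -- padding (7B)
48..56  h  (8B, 8-aligned)
56..60  g  (4B, 4-aligned)
60..64  -- tail padding (4B)
sizeof = 64, alignof = 8
array of 6: 6 × 64 = 384

384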